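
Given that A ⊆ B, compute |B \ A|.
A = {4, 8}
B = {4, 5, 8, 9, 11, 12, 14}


Set A = {4, 8}, |A| = 2
Set B = {4, 5, 8, 9, 11, 12, 14}, |B| = 7
Since A ⊆ B: B \ A = {5, 9, 11, 12, 14}
|B| - |A| = 7 - 2 = 5

5


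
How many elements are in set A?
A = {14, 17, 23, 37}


Set A = {14, 17, 23, 37}
Listing elements: 14, 17, 23, 37
Counting: 4 elements
|A| = 4

4


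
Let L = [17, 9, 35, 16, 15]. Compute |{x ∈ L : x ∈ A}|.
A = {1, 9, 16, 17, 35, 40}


Set A = {1, 9, 16, 17, 35, 40}
Candidates: [17, 9, 35, 16, 15]
Check each candidate:
17 ∈ A, 9 ∈ A, 35 ∈ A, 16 ∈ A, 15 ∉ A
Count of candidates in A: 4

4


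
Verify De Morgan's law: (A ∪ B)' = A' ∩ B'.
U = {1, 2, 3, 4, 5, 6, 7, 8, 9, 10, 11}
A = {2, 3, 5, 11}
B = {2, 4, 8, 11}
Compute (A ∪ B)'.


U = {1, 2, 3, 4, 5, 6, 7, 8, 9, 10, 11}
A = {2, 3, 5, 11}, B = {2, 4, 8, 11}
A ∪ B = {2, 3, 4, 5, 8, 11}
(A ∪ B)' = U \ (A ∪ B) = {1, 6, 7, 9, 10}
Verification via A' ∩ B': A' = {1, 4, 6, 7, 8, 9, 10}, B' = {1, 3, 5, 6, 7, 9, 10}
A' ∩ B' = {1, 6, 7, 9, 10} ✓

{1, 6, 7, 9, 10}


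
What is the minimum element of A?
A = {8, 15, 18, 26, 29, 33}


Set A = {8, 15, 18, 26, 29, 33}
Elements in ascending order: 8, 15, 18, 26, 29, 33
The smallest element is 8.

8


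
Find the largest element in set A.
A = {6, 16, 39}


Set A = {6, 16, 39}
Elements in ascending order: 6, 16, 39
The largest element is 39.

39


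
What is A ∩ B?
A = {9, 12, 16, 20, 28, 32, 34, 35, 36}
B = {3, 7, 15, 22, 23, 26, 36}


Set A = {9, 12, 16, 20, 28, 32, 34, 35, 36}
Set B = {3, 7, 15, 22, 23, 26, 36}
A ∩ B includes only elements in both sets.
Check each element of A against B:
9 ✗, 12 ✗, 16 ✗, 20 ✗, 28 ✗, 32 ✗, 34 ✗, 35 ✗, 36 ✓
A ∩ B = {36}

{36}


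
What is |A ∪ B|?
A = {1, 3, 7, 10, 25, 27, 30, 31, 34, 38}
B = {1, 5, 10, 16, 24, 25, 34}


Set A = {1, 3, 7, 10, 25, 27, 30, 31, 34, 38}, |A| = 10
Set B = {1, 5, 10, 16, 24, 25, 34}, |B| = 7
A ∩ B = {1, 10, 25, 34}, |A ∩ B| = 4
|A ∪ B| = |A| + |B| - |A ∩ B| = 10 + 7 - 4 = 13

13


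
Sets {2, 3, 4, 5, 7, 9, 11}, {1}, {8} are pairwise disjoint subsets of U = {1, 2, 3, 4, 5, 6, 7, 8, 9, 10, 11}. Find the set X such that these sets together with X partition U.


U = {1, 2, 3, 4, 5, 6, 7, 8, 9, 10, 11}
Shown blocks: {2, 3, 4, 5, 7, 9, 11}, {1}, {8}
A partition's blocks are pairwise disjoint and cover U, so the missing block = U \ (union of shown blocks).
Union of shown blocks: {1, 2, 3, 4, 5, 7, 8, 9, 11}
Missing block = U \ (union) = {6, 10}

{6, 10}


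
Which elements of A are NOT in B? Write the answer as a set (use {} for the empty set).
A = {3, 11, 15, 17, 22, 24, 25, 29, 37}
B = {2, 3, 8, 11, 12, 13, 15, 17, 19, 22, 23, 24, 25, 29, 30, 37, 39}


Set A = {3, 11, 15, 17, 22, 24, 25, 29, 37}
Set B = {2, 3, 8, 11, 12, 13, 15, 17, 19, 22, 23, 24, 25, 29, 30, 37, 39}
Check each element of A against B:
3 ∈ B, 11 ∈ B, 15 ∈ B, 17 ∈ B, 22 ∈ B, 24 ∈ B, 25 ∈ B, 29 ∈ B, 37 ∈ B
Elements of A not in B: {}

{}


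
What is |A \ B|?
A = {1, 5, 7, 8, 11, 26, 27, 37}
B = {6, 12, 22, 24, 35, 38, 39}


Set A = {1, 5, 7, 8, 11, 26, 27, 37}
Set B = {6, 12, 22, 24, 35, 38, 39}
A \ B = {1, 5, 7, 8, 11, 26, 27, 37}
|A \ B| = 8

8


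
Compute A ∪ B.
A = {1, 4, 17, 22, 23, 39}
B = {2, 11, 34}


Set A = {1, 4, 17, 22, 23, 39}
Set B = {2, 11, 34}
A ∪ B includes all elements in either set.
Elements from A: {1, 4, 17, 22, 23, 39}
Elements from B not already included: {2, 11, 34}
A ∪ B = {1, 2, 4, 11, 17, 22, 23, 34, 39}

{1, 2, 4, 11, 17, 22, 23, 34, 39}


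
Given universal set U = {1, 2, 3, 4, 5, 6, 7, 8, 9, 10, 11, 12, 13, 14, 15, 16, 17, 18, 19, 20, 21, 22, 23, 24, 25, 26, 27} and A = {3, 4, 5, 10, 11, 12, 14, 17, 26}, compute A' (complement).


Universal set U = {1, 2, 3, 4, 5, 6, 7, 8, 9, 10, 11, 12, 13, 14, 15, 16, 17, 18, 19, 20, 21, 22, 23, 24, 25, 26, 27}
Set A = {3, 4, 5, 10, 11, 12, 14, 17, 26}
A' = U \ A = elements in U but not in A
Checking each element of U:
1 (not in A, include), 2 (not in A, include), 3 (in A, exclude), 4 (in A, exclude), 5 (in A, exclude), 6 (not in A, include), 7 (not in A, include), 8 (not in A, include), 9 (not in A, include), 10 (in A, exclude), 11 (in A, exclude), 12 (in A, exclude), 13 (not in A, include), 14 (in A, exclude), 15 (not in A, include), 16 (not in A, include), 17 (in A, exclude), 18 (not in A, include), 19 (not in A, include), 20 (not in A, include), 21 (not in A, include), 22 (not in A, include), 23 (not in A, include), 24 (not in A, include), 25 (not in A, include), 26 (in A, exclude), 27 (not in A, include)
A' = {1, 2, 6, 7, 8, 9, 13, 15, 16, 18, 19, 20, 21, 22, 23, 24, 25, 27}

{1, 2, 6, 7, 8, 9, 13, 15, 16, 18, 19, 20, 21, 22, 23, 24, 25, 27}


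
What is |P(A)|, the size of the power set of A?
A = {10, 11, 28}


Set A = {10, 11, 28}
|A| = 3
The power set P(A) contains all subsets of A.
|P(A)| = 2^|A| = 2^3 = 8

8


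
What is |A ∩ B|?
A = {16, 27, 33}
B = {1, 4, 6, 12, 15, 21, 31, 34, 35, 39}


Set A = {16, 27, 33}
Set B = {1, 4, 6, 12, 15, 21, 31, 34, 35, 39}
A ∩ B = {}
|A ∩ B| = 0

0


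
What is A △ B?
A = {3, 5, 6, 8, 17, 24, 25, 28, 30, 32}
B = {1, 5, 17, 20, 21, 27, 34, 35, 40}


Set A = {3, 5, 6, 8, 17, 24, 25, 28, 30, 32}
Set B = {1, 5, 17, 20, 21, 27, 34, 35, 40}
A △ B = (A \ B) ∪ (B \ A)
Elements in A but not B: {3, 6, 8, 24, 25, 28, 30, 32}
Elements in B but not A: {1, 20, 21, 27, 34, 35, 40}
A △ B = {1, 3, 6, 8, 20, 21, 24, 25, 27, 28, 30, 32, 34, 35, 40}

{1, 3, 6, 8, 20, 21, 24, 25, 27, 28, 30, 32, 34, 35, 40}


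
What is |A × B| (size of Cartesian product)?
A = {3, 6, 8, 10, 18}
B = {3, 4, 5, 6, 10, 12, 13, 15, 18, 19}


Set A = {3, 6, 8, 10, 18} has 5 elements.
Set B = {3, 4, 5, 6, 10, 12, 13, 15, 18, 19} has 10 elements.
|A × B| = |A| × |B| = 5 × 10 = 50

50


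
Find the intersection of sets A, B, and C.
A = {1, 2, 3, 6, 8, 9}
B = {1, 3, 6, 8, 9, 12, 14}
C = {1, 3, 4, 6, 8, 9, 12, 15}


Set A = {1, 2, 3, 6, 8, 9}
Set B = {1, 3, 6, 8, 9, 12, 14}
Set C = {1, 3, 4, 6, 8, 9, 12, 15}
First, A ∩ B = {1, 3, 6, 8, 9}
Then, (A ∩ B) ∩ C = {1, 3, 6, 8, 9}

{1, 3, 6, 8, 9}


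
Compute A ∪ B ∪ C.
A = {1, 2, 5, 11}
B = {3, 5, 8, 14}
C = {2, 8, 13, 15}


Set A = {1, 2, 5, 11}
Set B = {3, 5, 8, 14}
Set C = {2, 8, 13, 15}
First, A ∪ B = {1, 2, 3, 5, 8, 11, 14}
Then, (A ∪ B) ∪ C = {1, 2, 3, 5, 8, 11, 13, 14, 15}

{1, 2, 3, 5, 8, 11, 13, 14, 15}


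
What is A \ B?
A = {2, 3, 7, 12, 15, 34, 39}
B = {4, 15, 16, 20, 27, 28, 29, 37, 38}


Set A = {2, 3, 7, 12, 15, 34, 39}
Set B = {4, 15, 16, 20, 27, 28, 29, 37, 38}
A \ B includes elements in A that are not in B.
Check each element of A:
2 (not in B, keep), 3 (not in B, keep), 7 (not in B, keep), 12 (not in B, keep), 15 (in B, remove), 34 (not in B, keep), 39 (not in B, keep)
A \ B = {2, 3, 7, 12, 34, 39}

{2, 3, 7, 12, 34, 39}


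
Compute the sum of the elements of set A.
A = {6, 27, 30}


Set A = {6, 27, 30}
Sum = 6 + 27 + 30 = 63

63


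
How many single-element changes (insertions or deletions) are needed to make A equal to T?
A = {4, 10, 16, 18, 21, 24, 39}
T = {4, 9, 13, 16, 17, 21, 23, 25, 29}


Set A = {4, 10, 16, 18, 21, 24, 39}
Set T = {4, 9, 13, 16, 17, 21, 23, 25, 29}
Elements to remove from A (in A, not in T): {10, 18, 24, 39} → 4 removals
Elements to add to A (in T, not in A): {9, 13, 17, 23, 25, 29} → 6 additions
Total edits = 4 + 6 = 10

10


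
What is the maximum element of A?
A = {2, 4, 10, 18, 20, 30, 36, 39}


Set A = {2, 4, 10, 18, 20, 30, 36, 39}
Elements in ascending order: 2, 4, 10, 18, 20, 30, 36, 39
The largest element is 39.

39


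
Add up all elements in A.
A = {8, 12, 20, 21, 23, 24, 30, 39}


Set A = {8, 12, 20, 21, 23, 24, 30, 39}
Sum = 8 + 12 + 20 + 21 + 23 + 24 + 30 + 39 = 177

177


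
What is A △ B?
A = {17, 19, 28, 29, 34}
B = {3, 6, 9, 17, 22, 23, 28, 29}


Set A = {17, 19, 28, 29, 34}
Set B = {3, 6, 9, 17, 22, 23, 28, 29}
A △ B = (A \ B) ∪ (B \ A)
Elements in A but not B: {19, 34}
Elements in B but not A: {3, 6, 9, 22, 23}
A △ B = {3, 6, 9, 19, 22, 23, 34}

{3, 6, 9, 19, 22, 23, 34}


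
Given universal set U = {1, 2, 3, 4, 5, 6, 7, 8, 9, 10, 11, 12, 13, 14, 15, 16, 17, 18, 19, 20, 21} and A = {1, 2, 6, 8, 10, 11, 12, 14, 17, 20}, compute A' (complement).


Universal set U = {1, 2, 3, 4, 5, 6, 7, 8, 9, 10, 11, 12, 13, 14, 15, 16, 17, 18, 19, 20, 21}
Set A = {1, 2, 6, 8, 10, 11, 12, 14, 17, 20}
A' = U \ A = elements in U but not in A
Checking each element of U:
1 (in A, exclude), 2 (in A, exclude), 3 (not in A, include), 4 (not in A, include), 5 (not in A, include), 6 (in A, exclude), 7 (not in A, include), 8 (in A, exclude), 9 (not in A, include), 10 (in A, exclude), 11 (in A, exclude), 12 (in A, exclude), 13 (not in A, include), 14 (in A, exclude), 15 (not in A, include), 16 (not in A, include), 17 (in A, exclude), 18 (not in A, include), 19 (not in A, include), 20 (in A, exclude), 21 (not in A, include)
A' = {3, 4, 5, 7, 9, 13, 15, 16, 18, 19, 21}

{3, 4, 5, 7, 9, 13, 15, 16, 18, 19, 21}


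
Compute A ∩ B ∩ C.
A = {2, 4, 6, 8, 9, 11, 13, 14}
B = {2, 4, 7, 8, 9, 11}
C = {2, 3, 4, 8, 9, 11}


Set A = {2, 4, 6, 8, 9, 11, 13, 14}
Set B = {2, 4, 7, 8, 9, 11}
Set C = {2, 3, 4, 8, 9, 11}
First, A ∩ B = {2, 4, 8, 9, 11}
Then, (A ∩ B) ∩ C = {2, 4, 8, 9, 11}

{2, 4, 8, 9, 11}


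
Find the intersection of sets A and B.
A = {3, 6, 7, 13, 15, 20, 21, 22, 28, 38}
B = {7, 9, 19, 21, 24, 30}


Set A = {3, 6, 7, 13, 15, 20, 21, 22, 28, 38}
Set B = {7, 9, 19, 21, 24, 30}
A ∩ B includes only elements in both sets.
Check each element of A against B:
3 ✗, 6 ✗, 7 ✓, 13 ✗, 15 ✗, 20 ✗, 21 ✓, 22 ✗, 28 ✗, 38 ✗
A ∩ B = {7, 21}

{7, 21}


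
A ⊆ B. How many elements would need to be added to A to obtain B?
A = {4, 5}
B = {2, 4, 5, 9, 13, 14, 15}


Set A = {4, 5}, |A| = 2
Set B = {2, 4, 5, 9, 13, 14, 15}, |B| = 7
Since A ⊆ B: B \ A = {2, 9, 13, 14, 15}
|B| - |A| = 7 - 2 = 5

5


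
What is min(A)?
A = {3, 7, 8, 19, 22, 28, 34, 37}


Set A = {3, 7, 8, 19, 22, 28, 34, 37}
Elements in ascending order: 3, 7, 8, 19, 22, 28, 34, 37
The smallest element is 3.

3


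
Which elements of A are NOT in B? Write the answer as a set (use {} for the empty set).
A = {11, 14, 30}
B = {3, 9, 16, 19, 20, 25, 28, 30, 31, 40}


Set A = {11, 14, 30}
Set B = {3, 9, 16, 19, 20, 25, 28, 30, 31, 40}
Check each element of A against B:
11 ∉ B (include), 14 ∉ B (include), 30 ∈ B
Elements of A not in B: {11, 14}

{11, 14}


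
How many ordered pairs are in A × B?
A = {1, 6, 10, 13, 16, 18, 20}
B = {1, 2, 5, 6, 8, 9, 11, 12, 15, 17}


Set A = {1, 6, 10, 13, 16, 18, 20} has 7 elements.
Set B = {1, 2, 5, 6, 8, 9, 11, 12, 15, 17} has 10 elements.
|A × B| = |A| × |B| = 7 × 10 = 70

70


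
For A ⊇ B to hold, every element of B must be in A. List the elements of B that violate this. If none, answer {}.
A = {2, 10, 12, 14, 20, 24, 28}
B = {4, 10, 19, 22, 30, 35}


Set A = {2, 10, 12, 14, 20, 24, 28}
Set B = {4, 10, 19, 22, 30, 35}
Check each element of B against A:
4 ∉ A (include), 10 ∈ A, 19 ∉ A (include), 22 ∉ A (include), 30 ∉ A (include), 35 ∉ A (include)
Elements of B not in A: {4, 19, 22, 30, 35}

{4, 19, 22, 30, 35}


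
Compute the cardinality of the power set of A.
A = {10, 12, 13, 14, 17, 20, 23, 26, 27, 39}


Set A = {10, 12, 13, 14, 17, 20, 23, 26, 27, 39}
|A| = 10
The power set P(A) contains all subsets of A.
|P(A)| = 2^|A| = 2^10 = 1024

1024


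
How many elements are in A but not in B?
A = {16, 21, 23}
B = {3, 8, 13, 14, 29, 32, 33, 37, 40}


Set A = {16, 21, 23}
Set B = {3, 8, 13, 14, 29, 32, 33, 37, 40}
A \ B = {16, 21, 23}
|A \ B| = 3

3


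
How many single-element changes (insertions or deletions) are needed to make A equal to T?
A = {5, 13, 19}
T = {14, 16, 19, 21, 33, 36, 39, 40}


Set A = {5, 13, 19}
Set T = {14, 16, 19, 21, 33, 36, 39, 40}
Elements to remove from A (in A, not in T): {5, 13} → 2 removals
Elements to add to A (in T, not in A): {14, 16, 21, 33, 36, 39, 40} → 7 additions
Total edits = 2 + 7 = 9

9


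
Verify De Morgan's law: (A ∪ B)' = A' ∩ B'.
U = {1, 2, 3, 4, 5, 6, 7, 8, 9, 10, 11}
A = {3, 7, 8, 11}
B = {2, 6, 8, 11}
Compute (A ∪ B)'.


U = {1, 2, 3, 4, 5, 6, 7, 8, 9, 10, 11}
A = {3, 7, 8, 11}, B = {2, 6, 8, 11}
A ∪ B = {2, 3, 6, 7, 8, 11}
(A ∪ B)' = U \ (A ∪ B) = {1, 4, 5, 9, 10}
Verification via A' ∩ B': A' = {1, 2, 4, 5, 6, 9, 10}, B' = {1, 3, 4, 5, 7, 9, 10}
A' ∩ B' = {1, 4, 5, 9, 10} ✓

{1, 4, 5, 9, 10}


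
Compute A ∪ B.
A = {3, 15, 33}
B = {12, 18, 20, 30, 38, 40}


Set A = {3, 15, 33}
Set B = {12, 18, 20, 30, 38, 40}
A ∪ B includes all elements in either set.
Elements from A: {3, 15, 33}
Elements from B not already included: {12, 18, 20, 30, 38, 40}
A ∪ B = {3, 12, 15, 18, 20, 30, 33, 38, 40}

{3, 12, 15, 18, 20, 30, 33, 38, 40}


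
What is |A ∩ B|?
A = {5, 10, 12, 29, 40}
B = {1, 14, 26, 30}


Set A = {5, 10, 12, 29, 40}
Set B = {1, 14, 26, 30}
A ∩ B = {}
|A ∩ B| = 0

0


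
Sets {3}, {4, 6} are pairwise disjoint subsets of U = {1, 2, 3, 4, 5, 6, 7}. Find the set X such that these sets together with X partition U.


U = {1, 2, 3, 4, 5, 6, 7}
Shown blocks: {3}, {4, 6}
A partition's blocks are pairwise disjoint and cover U, so the missing block = U \ (union of shown blocks).
Union of shown blocks: {3, 4, 6}
Missing block = U \ (union) = {1, 2, 5, 7}

{1, 2, 5, 7}


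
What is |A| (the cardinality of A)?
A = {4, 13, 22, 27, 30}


Set A = {4, 13, 22, 27, 30}
Listing elements: 4, 13, 22, 27, 30
Counting: 5 elements
|A| = 5

5


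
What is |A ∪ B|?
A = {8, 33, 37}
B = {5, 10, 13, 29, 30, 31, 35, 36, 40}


Set A = {8, 33, 37}, |A| = 3
Set B = {5, 10, 13, 29, 30, 31, 35, 36, 40}, |B| = 9
A ∩ B = {}, |A ∩ B| = 0
|A ∪ B| = |A| + |B| - |A ∩ B| = 3 + 9 - 0 = 12

12


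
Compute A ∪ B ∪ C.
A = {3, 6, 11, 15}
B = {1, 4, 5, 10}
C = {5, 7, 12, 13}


Set A = {3, 6, 11, 15}
Set B = {1, 4, 5, 10}
Set C = {5, 7, 12, 13}
First, A ∪ B = {1, 3, 4, 5, 6, 10, 11, 15}
Then, (A ∪ B) ∪ C = {1, 3, 4, 5, 6, 7, 10, 11, 12, 13, 15}

{1, 3, 4, 5, 6, 7, 10, 11, 12, 13, 15}


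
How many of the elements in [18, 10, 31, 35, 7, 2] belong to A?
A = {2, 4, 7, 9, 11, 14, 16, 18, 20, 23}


Set A = {2, 4, 7, 9, 11, 14, 16, 18, 20, 23}
Candidates: [18, 10, 31, 35, 7, 2]
Check each candidate:
18 ∈ A, 10 ∉ A, 31 ∉ A, 35 ∉ A, 7 ∈ A, 2 ∈ A
Count of candidates in A: 3

3


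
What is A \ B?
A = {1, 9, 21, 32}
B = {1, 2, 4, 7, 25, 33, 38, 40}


Set A = {1, 9, 21, 32}
Set B = {1, 2, 4, 7, 25, 33, 38, 40}
A \ B includes elements in A that are not in B.
Check each element of A:
1 (in B, remove), 9 (not in B, keep), 21 (not in B, keep), 32 (not in B, keep)
A \ B = {9, 21, 32}

{9, 21, 32}


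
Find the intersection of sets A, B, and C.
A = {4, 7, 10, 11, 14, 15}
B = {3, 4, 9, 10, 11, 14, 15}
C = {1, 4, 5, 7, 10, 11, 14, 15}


Set A = {4, 7, 10, 11, 14, 15}
Set B = {3, 4, 9, 10, 11, 14, 15}
Set C = {1, 4, 5, 7, 10, 11, 14, 15}
First, A ∩ B = {4, 10, 11, 14, 15}
Then, (A ∩ B) ∩ C = {4, 10, 11, 14, 15}

{4, 10, 11, 14, 15}


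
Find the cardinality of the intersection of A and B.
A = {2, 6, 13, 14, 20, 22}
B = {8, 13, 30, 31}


Set A = {2, 6, 13, 14, 20, 22}
Set B = {8, 13, 30, 31}
A ∩ B = {13}
|A ∩ B| = 1

1


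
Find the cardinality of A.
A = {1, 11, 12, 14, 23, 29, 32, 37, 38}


Set A = {1, 11, 12, 14, 23, 29, 32, 37, 38}
Listing elements: 1, 11, 12, 14, 23, 29, 32, 37, 38
Counting: 9 elements
|A| = 9

9


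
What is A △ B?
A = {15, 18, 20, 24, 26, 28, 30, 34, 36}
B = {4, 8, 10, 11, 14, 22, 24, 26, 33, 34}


Set A = {15, 18, 20, 24, 26, 28, 30, 34, 36}
Set B = {4, 8, 10, 11, 14, 22, 24, 26, 33, 34}
A △ B = (A \ B) ∪ (B \ A)
Elements in A but not B: {15, 18, 20, 28, 30, 36}
Elements in B but not A: {4, 8, 10, 11, 14, 22, 33}
A △ B = {4, 8, 10, 11, 14, 15, 18, 20, 22, 28, 30, 33, 36}

{4, 8, 10, 11, 14, 15, 18, 20, 22, 28, 30, 33, 36}


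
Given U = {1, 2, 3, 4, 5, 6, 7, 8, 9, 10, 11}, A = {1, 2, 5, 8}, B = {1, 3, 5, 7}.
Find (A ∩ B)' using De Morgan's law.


U = {1, 2, 3, 4, 5, 6, 7, 8, 9, 10, 11}
A = {1, 2, 5, 8}, B = {1, 3, 5, 7}
A ∩ B = {1, 5}
(A ∩ B)' = U \ (A ∩ B) = {2, 3, 4, 6, 7, 8, 9, 10, 11}
Verification via A' ∪ B': A' = {3, 4, 6, 7, 9, 10, 11}, B' = {2, 4, 6, 8, 9, 10, 11}
A' ∪ B' = {2, 3, 4, 6, 7, 8, 9, 10, 11} ✓

{2, 3, 4, 6, 7, 8, 9, 10, 11}


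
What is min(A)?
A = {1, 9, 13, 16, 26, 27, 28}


Set A = {1, 9, 13, 16, 26, 27, 28}
Elements in ascending order: 1, 9, 13, 16, 26, 27, 28
The smallest element is 1.

1


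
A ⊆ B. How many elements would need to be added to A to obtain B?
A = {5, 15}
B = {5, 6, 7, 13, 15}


Set A = {5, 15}, |A| = 2
Set B = {5, 6, 7, 13, 15}, |B| = 5
Since A ⊆ B: B \ A = {6, 7, 13}
|B| - |A| = 5 - 2 = 3

3


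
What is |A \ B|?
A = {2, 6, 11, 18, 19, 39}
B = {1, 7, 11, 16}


Set A = {2, 6, 11, 18, 19, 39}
Set B = {1, 7, 11, 16}
A \ B = {2, 6, 18, 19, 39}
|A \ B| = 5

5


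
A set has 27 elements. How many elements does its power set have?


The set has 27 elements.
The power set contains all possible subsets.
|P(A)| = 2^|A| = 2^27 = 134217728

134217728


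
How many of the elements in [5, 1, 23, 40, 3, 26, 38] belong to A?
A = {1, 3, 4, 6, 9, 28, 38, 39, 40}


Set A = {1, 3, 4, 6, 9, 28, 38, 39, 40}
Candidates: [5, 1, 23, 40, 3, 26, 38]
Check each candidate:
5 ∉ A, 1 ∈ A, 23 ∉ A, 40 ∈ A, 3 ∈ A, 26 ∉ A, 38 ∈ A
Count of candidates in A: 4

4


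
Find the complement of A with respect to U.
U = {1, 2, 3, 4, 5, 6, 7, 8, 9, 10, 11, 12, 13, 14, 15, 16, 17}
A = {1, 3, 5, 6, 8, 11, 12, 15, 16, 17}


Universal set U = {1, 2, 3, 4, 5, 6, 7, 8, 9, 10, 11, 12, 13, 14, 15, 16, 17}
Set A = {1, 3, 5, 6, 8, 11, 12, 15, 16, 17}
A' = U \ A = elements in U but not in A
Checking each element of U:
1 (in A, exclude), 2 (not in A, include), 3 (in A, exclude), 4 (not in A, include), 5 (in A, exclude), 6 (in A, exclude), 7 (not in A, include), 8 (in A, exclude), 9 (not in A, include), 10 (not in A, include), 11 (in A, exclude), 12 (in A, exclude), 13 (not in A, include), 14 (not in A, include), 15 (in A, exclude), 16 (in A, exclude), 17 (in A, exclude)
A' = {2, 4, 7, 9, 10, 13, 14}

{2, 4, 7, 9, 10, 13, 14}


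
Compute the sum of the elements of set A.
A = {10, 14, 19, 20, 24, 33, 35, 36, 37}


Set A = {10, 14, 19, 20, 24, 33, 35, 36, 37}
Sum = 10 + 14 + 19 + 20 + 24 + 33 + 35 + 36 + 37 = 228

228


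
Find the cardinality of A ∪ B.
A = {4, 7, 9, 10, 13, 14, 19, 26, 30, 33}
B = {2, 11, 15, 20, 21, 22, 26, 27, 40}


Set A = {4, 7, 9, 10, 13, 14, 19, 26, 30, 33}, |A| = 10
Set B = {2, 11, 15, 20, 21, 22, 26, 27, 40}, |B| = 9
A ∩ B = {26}, |A ∩ B| = 1
|A ∪ B| = |A| + |B| - |A ∩ B| = 10 + 9 - 1 = 18

18


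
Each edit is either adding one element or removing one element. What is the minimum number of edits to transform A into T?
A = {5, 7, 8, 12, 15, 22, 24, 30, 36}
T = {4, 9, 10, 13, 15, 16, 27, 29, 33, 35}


Set A = {5, 7, 8, 12, 15, 22, 24, 30, 36}
Set T = {4, 9, 10, 13, 15, 16, 27, 29, 33, 35}
Elements to remove from A (in A, not in T): {5, 7, 8, 12, 22, 24, 30, 36} → 8 removals
Elements to add to A (in T, not in A): {4, 9, 10, 13, 16, 27, 29, 33, 35} → 9 additions
Total edits = 8 + 9 = 17

17


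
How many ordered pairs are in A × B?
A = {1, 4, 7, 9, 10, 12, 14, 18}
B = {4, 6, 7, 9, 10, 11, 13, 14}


Set A = {1, 4, 7, 9, 10, 12, 14, 18} has 8 elements.
Set B = {4, 6, 7, 9, 10, 11, 13, 14} has 8 elements.
|A × B| = |A| × |B| = 8 × 8 = 64

64


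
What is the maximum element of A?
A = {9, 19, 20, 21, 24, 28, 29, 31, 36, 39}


Set A = {9, 19, 20, 21, 24, 28, 29, 31, 36, 39}
Elements in ascending order: 9, 19, 20, 21, 24, 28, 29, 31, 36, 39
The largest element is 39.

39


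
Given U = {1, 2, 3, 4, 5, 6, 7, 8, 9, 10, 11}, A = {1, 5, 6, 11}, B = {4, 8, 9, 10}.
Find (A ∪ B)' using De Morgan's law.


U = {1, 2, 3, 4, 5, 6, 7, 8, 9, 10, 11}
A = {1, 5, 6, 11}, B = {4, 8, 9, 10}
A ∪ B = {1, 4, 5, 6, 8, 9, 10, 11}
(A ∪ B)' = U \ (A ∪ B) = {2, 3, 7}
Verification via A' ∩ B': A' = {2, 3, 4, 7, 8, 9, 10}, B' = {1, 2, 3, 5, 6, 7, 11}
A' ∩ B' = {2, 3, 7} ✓

{2, 3, 7}


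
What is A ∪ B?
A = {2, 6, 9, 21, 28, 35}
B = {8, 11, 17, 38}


Set A = {2, 6, 9, 21, 28, 35}
Set B = {8, 11, 17, 38}
A ∪ B includes all elements in either set.
Elements from A: {2, 6, 9, 21, 28, 35}
Elements from B not already included: {8, 11, 17, 38}
A ∪ B = {2, 6, 8, 9, 11, 17, 21, 28, 35, 38}

{2, 6, 8, 9, 11, 17, 21, 28, 35, 38}


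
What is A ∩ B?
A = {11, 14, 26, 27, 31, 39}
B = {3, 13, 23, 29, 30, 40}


Set A = {11, 14, 26, 27, 31, 39}
Set B = {3, 13, 23, 29, 30, 40}
A ∩ B includes only elements in both sets.
Check each element of A against B:
11 ✗, 14 ✗, 26 ✗, 27 ✗, 31 ✗, 39 ✗
A ∩ B = {}

{}


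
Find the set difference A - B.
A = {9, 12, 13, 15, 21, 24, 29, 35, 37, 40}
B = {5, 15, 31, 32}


Set A = {9, 12, 13, 15, 21, 24, 29, 35, 37, 40}
Set B = {5, 15, 31, 32}
A \ B includes elements in A that are not in B.
Check each element of A:
9 (not in B, keep), 12 (not in B, keep), 13 (not in B, keep), 15 (in B, remove), 21 (not in B, keep), 24 (not in B, keep), 29 (not in B, keep), 35 (not in B, keep), 37 (not in B, keep), 40 (not in B, keep)
A \ B = {9, 12, 13, 21, 24, 29, 35, 37, 40}

{9, 12, 13, 21, 24, 29, 35, 37, 40}


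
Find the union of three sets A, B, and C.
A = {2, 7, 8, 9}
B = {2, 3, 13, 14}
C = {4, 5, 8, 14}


Set A = {2, 7, 8, 9}
Set B = {2, 3, 13, 14}
Set C = {4, 5, 8, 14}
First, A ∪ B = {2, 3, 7, 8, 9, 13, 14}
Then, (A ∪ B) ∪ C = {2, 3, 4, 5, 7, 8, 9, 13, 14}

{2, 3, 4, 5, 7, 8, 9, 13, 14}


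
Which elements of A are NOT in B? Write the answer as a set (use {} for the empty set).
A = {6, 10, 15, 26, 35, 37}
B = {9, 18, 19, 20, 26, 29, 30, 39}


Set A = {6, 10, 15, 26, 35, 37}
Set B = {9, 18, 19, 20, 26, 29, 30, 39}
Check each element of A against B:
6 ∉ B (include), 10 ∉ B (include), 15 ∉ B (include), 26 ∈ B, 35 ∉ B (include), 37 ∉ B (include)
Elements of A not in B: {6, 10, 15, 35, 37}

{6, 10, 15, 35, 37}


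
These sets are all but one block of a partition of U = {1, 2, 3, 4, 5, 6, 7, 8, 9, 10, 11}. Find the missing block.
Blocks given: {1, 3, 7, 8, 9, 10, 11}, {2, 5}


U = {1, 2, 3, 4, 5, 6, 7, 8, 9, 10, 11}
Shown blocks: {1, 3, 7, 8, 9, 10, 11}, {2, 5}
A partition's blocks are pairwise disjoint and cover U, so the missing block = U \ (union of shown blocks).
Union of shown blocks: {1, 2, 3, 5, 7, 8, 9, 10, 11}
Missing block = U \ (union) = {4, 6}

{4, 6}


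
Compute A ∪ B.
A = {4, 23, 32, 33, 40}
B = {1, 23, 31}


Set A = {4, 23, 32, 33, 40}
Set B = {1, 23, 31}
A ∪ B includes all elements in either set.
Elements from A: {4, 23, 32, 33, 40}
Elements from B not already included: {1, 31}
A ∪ B = {1, 4, 23, 31, 32, 33, 40}

{1, 4, 23, 31, 32, 33, 40}


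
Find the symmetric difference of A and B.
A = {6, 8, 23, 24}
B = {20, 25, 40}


Set A = {6, 8, 23, 24}
Set B = {20, 25, 40}
A △ B = (A \ B) ∪ (B \ A)
Elements in A but not B: {6, 8, 23, 24}
Elements in B but not A: {20, 25, 40}
A △ B = {6, 8, 20, 23, 24, 25, 40}

{6, 8, 20, 23, 24, 25, 40}


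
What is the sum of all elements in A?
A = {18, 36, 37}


Set A = {18, 36, 37}
Sum = 18 + 36 + 37 = 91

91


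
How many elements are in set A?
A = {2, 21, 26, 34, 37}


Set A = {2, 21, 26, 34, 37}
Listing elements: 2, 21, 26, 34, 37
Counting: 5 elements
|A| = 5

5


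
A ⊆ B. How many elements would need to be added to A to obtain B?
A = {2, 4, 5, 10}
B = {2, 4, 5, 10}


Set A = {2, 4, 5, 10}, |A| = 4
Set B = {2, 4, 5, 10}, |B| = 4
Since A ⊆ B: B \ A = {}
|B| - |A| = 4 - 4 = 0

0


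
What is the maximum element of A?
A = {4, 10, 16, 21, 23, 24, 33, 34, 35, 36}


Set A = {4, 10, 16, 21, 23, 24, 33, 34, 35, 36}
Elements in ascending order: 4, 10, 16, 21, 23, 24, 33, 34, 35, 36
The largest element is 36.

36


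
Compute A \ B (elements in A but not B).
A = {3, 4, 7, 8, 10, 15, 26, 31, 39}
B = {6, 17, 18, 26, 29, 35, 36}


Set A = {3, 4, 7, 8, 10, 15, 26, 31, 39}
Set B = {6, 17, 18, 26, 29, 35, 36}
A \ B includes elements in A that are not in B.
Check each element of A:
3 (not in B, keep), 4 (not in B, keep), 7 (not in B, keep), 8 (not in B, keep), 10 (not in B, keep), 15 (not in B, keep), 26 (in B, remove), 31 (not in B, keep), 39 (not in B, keep)
A \ B = {3, 4, 7, 8, 10, 15, 31, 39}

{3, 4, 7, 8, 10, 15, 31, 39}


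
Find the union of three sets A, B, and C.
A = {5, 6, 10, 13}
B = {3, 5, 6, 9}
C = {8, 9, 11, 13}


Set A = {5, 6, 10, 13}
Set B = {3, 5, 6, 9}
Set C = {8, 9, 11, 13}
First, A ∪ B = {3, 5, 6, 9, 10, 13}
Then, (A ∪ B) ∪ C = {3, 5, 6, 8, 9, 10, 11, 13}

{3, 5, 6, 8, 9, 10, 11, 13}


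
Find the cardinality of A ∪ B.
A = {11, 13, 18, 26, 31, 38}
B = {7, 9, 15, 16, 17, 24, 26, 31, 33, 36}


Set A = {11, 13, 18, 26, 31, 38}, |A| = 6
Set B = {7, 9, 15, 16, 17, 24, 26, 31, 33, 36}, |B| = 10
A ∩ B = {26, 31}, |A ∩ B| = 2
|A ∪ B| = |A| + |B| - |A ∩ B| = 6 + 10 - 2 = 14

14


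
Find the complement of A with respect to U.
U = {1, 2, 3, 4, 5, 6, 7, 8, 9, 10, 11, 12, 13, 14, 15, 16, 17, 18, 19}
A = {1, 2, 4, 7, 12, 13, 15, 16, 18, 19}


Universal set U = {1, 2, 3, 4, 5, 6, 7, 8, 9, 10, 11, 12, 13, 14, 15, 16, 17, 18, 19}
Set A = {1, 2, 4, 7, 12, 13, 15, 16, 18, 19}
A' = U \ A = elements in U but not in A
Checking each element of U:
1 (in A, exclude), 2 (in A, exclude), 3 (not in A, include), 4 (in A, exclude), 5 (not in A, include), 6 (not in A, include), 7 (in A, exclude), 8 (not in A, include), 9 (not in A, include), 10 (not in A, include), 11 (not in A, include), 12 (in A, exclude), 13 (in A, exclude), 14 (not in A, include), 15 (in A, exclude), 16 (in A, exclude), 17 (not in A, include), 18 (in A, exclude), 19 (in A, exclude)
A' = {3, 5, 6, 8, 9, 10, 11, 14, 17}

{3, 5, 6, 8, 9, 10, 11, 14, 17}


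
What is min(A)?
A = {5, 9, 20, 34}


Set A = {5, 9, 20, 34}
Elements in ascending order: 5, 9, 20, 34
The smallest element is 5.

5


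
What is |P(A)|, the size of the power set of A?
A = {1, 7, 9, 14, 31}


Set A = {1, 7, 9, 14, 31}
|A| = 5
The power set P(A) contains all subsets of A.
|P(A)| = 2^|A| = 2^5 = 32

32


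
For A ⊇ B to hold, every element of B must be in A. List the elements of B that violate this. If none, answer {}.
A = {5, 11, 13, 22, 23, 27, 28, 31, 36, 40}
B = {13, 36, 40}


Set A = {5, 11, 13, 22, 23, 27, 28, 31, 36, 40}
Set B = {13, 36, 40}
Check each element of B against A:
13 ∈ A, 36 ∈ A, 40 ∈ A
Elements of B not in A: {}

{}


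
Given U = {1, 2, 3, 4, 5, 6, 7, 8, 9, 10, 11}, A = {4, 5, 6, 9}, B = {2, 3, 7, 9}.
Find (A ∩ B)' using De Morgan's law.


U = {1, 2, 3, 4, 5, 6, 7, 8, 9, 10, 11}
A = {4, 5, 6, 9}, B = {2, 3, 7, 9}
A ∩ B = {9}
(A ∩ B)' = U \ (A ∩ B) = {1, 2, 3, 4, 5, 6, 7, 8, 10, 11}
Verification via A' ∪ B': A' = {1, 2, 3, 7, 8, 10, 11}, B' = {1, 4, 5, 6, 8, 10, 11}
A' ∪ B' = {1, 2, 3, 4, 5, 6, 7, 8, 10, 11} ✓

{1, 2, 3, 4, 5, 6, 7, 8, 10, 11}


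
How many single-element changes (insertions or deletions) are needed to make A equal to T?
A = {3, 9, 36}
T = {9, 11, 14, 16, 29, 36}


Set A = {3, 9, 36}
Set T = {9, 11, 14, 16, 29, 36}
Elements to remove from A (in A, not in T): {3} → 1 removals
Elements to add to A (in T, not in A): {11, 14, 16, 29} → 4 additions
Total edits = 1 + 4 = 5

5


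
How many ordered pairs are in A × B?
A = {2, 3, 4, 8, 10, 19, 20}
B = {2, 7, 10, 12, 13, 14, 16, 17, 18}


Set A = {2, 3, 4, 8, 10, 19, 20} has 7 elements.
Set B = {2, 7, 10, 12, 13, 14, 16, 17, 18} has 9 elements.
|A × B| = |A| × |B| = 7 × 9 = 63

63


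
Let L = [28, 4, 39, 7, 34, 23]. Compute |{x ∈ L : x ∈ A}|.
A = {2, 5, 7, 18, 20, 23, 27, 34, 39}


Set A = {2, 5, 7, 18, 20, 23, 27, 34, 39}
Candidates: [28, 4, 39, 7, 34, 23]
Check each candidate:
28 ∉ A, 4 ∉ A, 39 ∈ A, 7 ∈ A, 34 ∈ A, 23 ∈ A
Count of candidates in A: 4

4


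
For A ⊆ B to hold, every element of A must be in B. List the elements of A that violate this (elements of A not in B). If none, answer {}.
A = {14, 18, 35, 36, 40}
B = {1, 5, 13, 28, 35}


Set A = {14, 18, 35, 36, 40}
Set B = {1, 5, 13, 28, 35}
Check each element of A against B:
14 ∉ B (include), 18 ∉ B (include), 35 ∈ B, 36 ∉ B (include), 40 ∉ B (include)
Elements of A not in B: {14, 18, 36, 40}

{14, 18, 36, 40}


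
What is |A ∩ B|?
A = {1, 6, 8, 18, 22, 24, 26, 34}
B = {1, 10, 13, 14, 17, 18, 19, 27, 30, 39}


Set A = {1, 6, 8, 18, 22, 24, 26, 34}
Set B = {1, 10, 13, 14, 17, 18, 19, 27, 30, 39}
A ∩ B = {1, 18}
|A ∩ B| = 2

2


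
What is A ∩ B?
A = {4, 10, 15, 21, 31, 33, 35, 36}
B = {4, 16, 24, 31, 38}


Set A = {4, 10, 15, 21, 31, 33, 35, 36}
Set B = {4, 16, 24, 31, 38}
A ∩ B includes only elements in both sets.
Check each element of A against B:
4 ✓, 10 ✗, 15 ✗, 21 ✗, 31 ✓, 33 ✗, 35 ✗, 36 ✗
A ∩ B = {4, 31}

{4, 31}


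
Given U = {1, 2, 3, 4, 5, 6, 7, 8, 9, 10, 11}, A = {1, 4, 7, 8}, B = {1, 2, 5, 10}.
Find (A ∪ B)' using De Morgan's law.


U = {1, 2, 3, 4, 5, 6, 7, 8, 9, 10, 11}
A = {1, 4, 7, 8}, B = {1, 2, 5, 10}
A ∪ B = {1, 2, 4, 5, 7, 8, 10}
(A ∪ B)' = U \ (A ∪ B) = {3, 6, 9, 11}
Verification via A' ∩ B': A' = {2, 3, 5, 6, 9, 10, 11}, B' = {3, 4, 6, 7, 8, 9, 11}
A' ∩ B' = {3, 6, 9, 11} ✓

{3, 6, 9, 11}


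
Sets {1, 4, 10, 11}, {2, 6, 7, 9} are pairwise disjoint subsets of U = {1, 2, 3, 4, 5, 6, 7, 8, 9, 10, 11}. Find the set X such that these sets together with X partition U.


U = {1, 2, 3, 4, 5, 6, 7, 8, 9, 10, 11}
Shown blocks: {1, 4, 10, 11}, {2, 6, 7, 9}
A partition's blocks are pairwise disjoint and cover U, so the missing block = U \ (union of shown blocks).
Union of shown blocks: {1, 2, 4, 6, 7, 9, 10, 11}
Missing block = U \ (union) = {3, 5, 8}

{3, 5, 8}


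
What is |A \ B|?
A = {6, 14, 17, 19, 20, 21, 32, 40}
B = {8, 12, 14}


Set A = {6, 14, 17, 19, 20, 21, 32, 40}
Set B = {8, 12, 14}
A \ B = {6, 17, 19, 20, 21, 32, 40}
|A \ B| = 7

7


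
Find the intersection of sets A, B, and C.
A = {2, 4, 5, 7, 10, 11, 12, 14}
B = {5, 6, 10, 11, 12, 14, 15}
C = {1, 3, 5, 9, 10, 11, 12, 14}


Set A = {2, 4, 5, 7, 10, 11, 12, 14}
Set B = {5, 6, 10, 11, 12, 14, 15}
Set C = {1, 3, 5, 9, 10, 11, 12, 14}
First, A ∩ B = {5, 10, 11, 12, 14}
Then, (A ∩ B) ∩ C = {5, 10, 11, 12, 14}

{5, 10, 11, 12, 14}


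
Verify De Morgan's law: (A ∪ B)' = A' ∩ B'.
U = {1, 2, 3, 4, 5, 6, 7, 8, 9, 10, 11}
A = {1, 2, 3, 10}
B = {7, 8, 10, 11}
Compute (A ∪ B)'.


U = {1, 2, 3, 4, 5, 6, 7, 8, 9, 10, 11}
A = {1, 2, 3, 10}, B = {7, 8, 10, 11}
A ∪ B = {1, 2, 3, 7, 8, 10, 11}
(A ∪ B)' = U \ (A ∪ B) = {4, 5, 6, 9}
Verification via A' ∩ B': A' = {4, 5, 6, 7, 8, 9, 11}, B' = {1, 2, 3, 4, 5, 6, 9}
A' ∩ B' = {4, 5, 6, 9} ✓

{4, 5, 6, 9}


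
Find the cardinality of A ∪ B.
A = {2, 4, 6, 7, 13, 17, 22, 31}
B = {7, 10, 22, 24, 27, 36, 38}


Set A = {2, 4, 6, 7, 13, 17, 22, 31}, |A| = 8
Set B = {7, 10, 22, 24, 27, 36, 38}, |B| = 7
A ∩ B = {7, 22}, |A ∩ B| = 2
|A ∪ B| = |A| + |B| - |A ∩ B| = 8 + 7 - 2 = 13

13


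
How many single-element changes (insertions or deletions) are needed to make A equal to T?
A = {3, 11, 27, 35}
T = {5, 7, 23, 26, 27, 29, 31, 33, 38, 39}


Set A = {3, 11, 27, 35}
Set T = {5, 7, 23, 26, 27, 29, 31, 33, 38, 39}
Elements to remove from A (in A, not in T): {3, 11, 35} → 3 removals
Elements to add to A (in T, not in A): {5, 7, 23, 26, 29, 31, 33, 38, 39} → 9 additions
Total edits = 3 + 9 = 12

12


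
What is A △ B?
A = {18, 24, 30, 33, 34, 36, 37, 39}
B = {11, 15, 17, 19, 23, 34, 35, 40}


Set A = {18, 24, 30, 33, 34, 36, 37, 39}
Set B = {11, 15, 17, 19, 23, 34, 35, 40}
A △ B = (A \ B) ∪ (B \ A)
Elements in A but not B: {18, 24, 30, 33, 36, 37, 39}
Elements in B but not A: {11, 15, 17, 19, 23, 35, 40}
A △ B = {11, 15, 17, 18, 19, 23, 24, 30, 33, 35, 36, 37, 39, 40}

{11, 15, 17, 18, 19, 23, 24, 30, 33, 35, 36, 37, 39, 40}


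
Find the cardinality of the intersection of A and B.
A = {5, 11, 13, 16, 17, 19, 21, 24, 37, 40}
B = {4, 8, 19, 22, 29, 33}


Set A = {5, 11, 13, 16, 17, 19, 21, 24, 37, 40}
Set B = {4, 8, 19, 22, 29, 33}
A ∩ B = {19}
|A ∩ B| = 1

1


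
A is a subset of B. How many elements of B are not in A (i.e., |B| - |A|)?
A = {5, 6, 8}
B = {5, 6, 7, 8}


Set A = {5, 6, 8}, |A| = 3
Set B = {5, 6, 7, 8}, |B| = 4
Since A ⊆ B: B \ A = {7}
|B| - |A| = 4 - 3 = 1

1


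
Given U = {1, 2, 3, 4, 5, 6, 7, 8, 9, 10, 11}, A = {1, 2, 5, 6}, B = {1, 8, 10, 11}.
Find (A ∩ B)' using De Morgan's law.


U = {1, 2, 3, 4, 5, 6, 7, 8, 9, 10, 11}
A = {1, 2, 5, 6}, B = {1, 8, 10, 11}
A ∩ B = {1}
(A ∩ B)' = U \ (A ∩ B) = {2, 3, 4, 5, 6, 7, 8, 9, 10, 11}
Verification via A' ∪ B': A' = {3, 4, 7, 8, 9, 10, 11}, B' = {2, 3, 4, 5, 6, 7, 9}
A' ∪ B' = {2, 3, 4, 5, 6, 7, 8, 9, 10, 11} ✓

{2, 3, 4, 5, 6, 7, 8, 9, 10, 11}


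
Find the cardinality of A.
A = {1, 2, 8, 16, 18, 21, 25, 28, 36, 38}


Set A = {1, 2, 8, 16, 18, 21, 25, 28, 36, 38}
Listing elements: 1, 2, 8, 16, 18, 21, 25, 28, 36, 38
Counting: 10 elements
|A| = 10

10


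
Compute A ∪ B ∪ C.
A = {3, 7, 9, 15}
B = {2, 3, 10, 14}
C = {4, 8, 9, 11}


Set A = {3, 7, 9, 15}
Set B = {2, 3, 10, 14}
Set C = {4, 8, 9, 11}
First, A ∪ B = {2, 3, 7, 9, 10, 14, 15}
Then, (A ∪ B) ∪ C = {2, 3, 4, 7, 8, 9, 10, 11, 14, 15}

{2, 3, 4, 7, 8, 9, 10, 11, 14, 15}


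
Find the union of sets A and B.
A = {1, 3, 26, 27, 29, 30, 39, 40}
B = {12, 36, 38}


Set A = {1, 3, 26, 27, 29, 30, 39, 40}
Set B = {12, 36, 38}
A ∪ B includes all elements in either set.
Elements from A: {1, 3, 26, 27, 29, 30, 39, 40}
Elements from B not already included: {12, 36, 38}
A ∪ B = {1, 3, 12, 26, 27, 29, 30, 36, 38, 39, 40}

{1, 3, 12, 26, 27, 29, 30, 36, 38, 39, 40}


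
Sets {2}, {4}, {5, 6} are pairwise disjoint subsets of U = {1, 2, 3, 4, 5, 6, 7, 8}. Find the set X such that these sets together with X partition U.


U = {1, 2, 3, 4, 5, 6, 7, 8}
Shown blocks: {2}, {4}, {5, 6}
A partition's blocks are pairwise disjoint and cover U, so the missing block = U \ (union of shown blocks).
Union of shown blocks: {2, 4, 5, 6}
Missing block = U \ (union) = {1, 3, 7, 8}

{1, 3, 7, 8}


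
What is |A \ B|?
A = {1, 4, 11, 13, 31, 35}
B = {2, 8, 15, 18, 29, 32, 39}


Set A = {1, 4, 11, 13, 31, 35}
Set B = {2, 8, 15, 18, 29, 32, 39}
A \ B = {1, 4, 11, 13, 31, 35}
|A \ B| = 6

6


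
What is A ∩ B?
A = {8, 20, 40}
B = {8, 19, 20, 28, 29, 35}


Set A = {8, 20, 40}
Set B = {8, 19, 20, 28, 29, 35}
A ∩ B includes only elements in both sets.
Check each element of A against B:
8 ✓, 20 ✓, 40 ✗
A ∩ B = {8, 20}

{8, 20}


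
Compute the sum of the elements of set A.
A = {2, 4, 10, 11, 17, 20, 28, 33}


Set A = {2, 4, 10, 11, 17, 20, 28, 33}
Sum = 2 + 4 + 10 + 11 + 17 + 20 + 28 + 33 = 125

125


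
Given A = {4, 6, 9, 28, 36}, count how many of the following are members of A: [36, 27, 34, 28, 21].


Set A = {4, 6, 9, 28, 36}
Candidates: [36, 27, 34, 28, 21]
Check each candidate:
36 ∈ A, 27 ∉ A, 34 ∉ A, 28 ∈ A, 21 ∉ A
Count of candidates in A: 2

2


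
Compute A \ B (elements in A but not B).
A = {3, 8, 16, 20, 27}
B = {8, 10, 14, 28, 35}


Set A = {3, 8, 16, 20, 27}
Set B = {8, 10, 14, 28, 35}
A \ B includes elements in A that are not in B.
Check each element of A:
3 (not in B, keep), 8 (in B, remove), 16 (not in B, keep), 20 (not in B, keep), 27 (not in B, keep)
A \ B = {3, 16, 20, 27}

{3, 16, 20, 27}


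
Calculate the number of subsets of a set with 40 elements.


The set has 40 elements.
The power set contains all possible subsets.
|P(A)| = 2^|A| = 2^40 = 1099511627776

1099511627776


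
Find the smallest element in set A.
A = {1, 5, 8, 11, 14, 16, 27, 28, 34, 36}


Set A = {1, 5, 8, 11, 14, 16, 27, 28, 34, 36}
Elements in ascending order: 1, 5, 8, 11, 14, 16, 27, 28, 34, 36
The smallest element is 1.

1


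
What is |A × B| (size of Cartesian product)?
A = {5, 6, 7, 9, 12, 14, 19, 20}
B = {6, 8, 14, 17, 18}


Set A = {5, 6, 7, 9, 12, 14, 19, 20} has 8 elements.
Set B = {6, 8, 14, 17, 18} has 5 elements.
|A × B| = |A| × |B| = 8 × 5 = 40

40


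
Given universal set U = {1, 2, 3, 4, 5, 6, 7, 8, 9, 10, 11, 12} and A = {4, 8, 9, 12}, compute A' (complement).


Universal set U = {1, 2, 3, 4, 5, 6, 7, 8, 9, 10, 11, 12}
Set A = {4, 8, 9, 12}
A' = U \ A = elements in U but not in A
Checking each element of U:
1 (not in A, include), 2 (not in A, include), 3 (not in A, include), 4 (in A, exclude), 5 (not in A, include), 6 (not in A, include), 7 (not in A, include), 8 (in A, exclude), 9 (in A, exclude), 10 (not in A, include), 11 (not in A, include), 12 (in A, exclude)
A' = {1, 2, 3, 5, 6, 7, 10, 11}

{1, 2, 3, 5, 6, 7, 10, 11}


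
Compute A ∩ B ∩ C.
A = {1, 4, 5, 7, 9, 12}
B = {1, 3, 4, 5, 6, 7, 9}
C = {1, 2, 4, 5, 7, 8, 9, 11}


Set A = {1, 4, 5, 7, 9, 12}
Set B = {1, 3, 4, 5, 6, 7, 9}
Set C = {1, 2, 4, 5, 7, 8, 9, 11}
First, A ∩ B = {1, 4, 5, 7, 9}
Then, (A ∩ B) ∩ C = {1, 4, 5, 7, 9}

{1, 4, 5, 7, 9}


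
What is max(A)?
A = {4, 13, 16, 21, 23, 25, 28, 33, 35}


Set A = {4, 13, 16, 21, 23, 25, 28, 33, 35}
Elements in ascending order: 4, 13, 16, 21, 23, 25, 28, 33, 35
The largest element is 35.

35


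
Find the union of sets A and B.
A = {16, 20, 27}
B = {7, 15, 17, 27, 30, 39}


Set A = {16, 20, 27}
Set B = {7, 15, 17, 27, 30, 39}
A ∪ B includes all elements in either set.
Elements from A: {16, 20, 27}
Elements from B not already included: {7, 15, 17, 30, 39}
A ∪ B = {7, 15, 16, 17, 20, 27, 30, 39}

{7, 15, 16, 17, 20, 27, 30, 39}


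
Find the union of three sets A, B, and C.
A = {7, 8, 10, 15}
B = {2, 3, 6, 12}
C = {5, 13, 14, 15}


Set A = {7, 8, 10, 15}
Set B = {2, 3, 6, 12}
Set C = {5, 13, 14, 15}
First, A ∪ B = {2, 3, 6, 7, 8, 10, 12, 15}
Then, (A ∪ B) ∪ C = {2, 3, 5, 6, 7, 8, 10, 12, 13, 14, 15}

{2, 3, 5, 6, 7, 8, 10, 12, 13, 14, 15}


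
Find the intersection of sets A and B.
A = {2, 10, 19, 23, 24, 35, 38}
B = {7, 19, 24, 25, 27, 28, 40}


Set A = {2, 10, 19, 23, 24, 35, 38}
Set B = {7, 19, 24, 25, 27, 28, 40}
A ∩ B includes only elements in both sets.
Check each element of A against B:
2 ✗, 10 ✗, 19 ✓, 23 ✗, 24 ✓, 35 ✗, 38 ✗
A ∩ B = {19, 24}

{19, 24}


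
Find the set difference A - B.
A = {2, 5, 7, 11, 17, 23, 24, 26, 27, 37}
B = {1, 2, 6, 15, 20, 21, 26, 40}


Set A = {2, 5, 7, 11, 17, 23, 24, 26, 27, 37}
Set B = {1, 2, 6, 15, 20, 21, 26, 40}
A \ B includes elements in A that are not in B.
Check each element of A:
2 (in B, remove), 5 (not in B, keep), 7 (not in B, keep), 11 (not in B, keep), 17 (not in B, keep), 23 (not in B, keep), 24 (not in B, keep), 26 (in B, remove), 27 (not in B, keep), 37 (not in B, keep)
A \ B = {5, 7, 11, 17, 23, 24, 27, 37}

{5, 7, 11, 17, 23, 24, 27, 37}


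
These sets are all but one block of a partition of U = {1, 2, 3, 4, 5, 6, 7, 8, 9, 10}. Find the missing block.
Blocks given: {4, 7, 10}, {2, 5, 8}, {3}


U = {1, 2, 3, 4, 5, 6, 7, 8, 9, 10}
Shown blocks: {4, 7, 10}, {2, 5, 8}, {3}
A partition's blocks are pairwise disjoint and cover U, so the missing block = U \ (union of shown blocks).
Union of shown blocks: {2, 3, 4, 5, 7, 8, 10}
Missing block = U \ (union) = {1, 6, 9}

{1, 6, 9}


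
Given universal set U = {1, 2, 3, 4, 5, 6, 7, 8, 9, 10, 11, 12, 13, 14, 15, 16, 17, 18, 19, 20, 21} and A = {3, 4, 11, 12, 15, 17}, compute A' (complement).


Universal set U = {1, 2, 3, 4, 5, 6, 7, 8, 9, 10, 11, 12, 13, 14, 15, 16, 17, 18, 19, 20, 21}
Set A = {3, 4, 11, 12, 15, 17}
A' = U \ A = elements in U but not in A
Checking each element of U:
1 (not in A, include), 2 (not in A, include), 3 (in A, exclude), 4 (in A, exclude), 5 (not in A, include), 6 (not in A, include), 7 (not in A, include), 8 (not in A, include), 9 (not in A, include), 10 (not in A, include), 11 (in A, exclude), 12 (in A, exclude), 13 (not in A, include), 14 (not in A, include), 15 (in A, exclude), 16 (not in A, include), 17 (in A, exclude), 18 (not in A, include), 19 (not in A, include), 20 (not in A, include), 21 (not in A, include)
A' = {1, 2, 5, 6, 7, 8, 9, 10, 13, 14, 16, 18, 19, 20, 21}

{1, 2, 5, 6, 7, 8, 9, 10, 13, 14, 16, 18, 19, 20, 21}
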